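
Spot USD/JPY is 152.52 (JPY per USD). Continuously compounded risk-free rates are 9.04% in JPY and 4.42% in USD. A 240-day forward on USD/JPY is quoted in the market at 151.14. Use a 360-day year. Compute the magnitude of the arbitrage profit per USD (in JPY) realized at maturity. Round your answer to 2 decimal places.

6.15 per USD (in JPY)

Fair forward: F* = S·e^(carry·T), with carry = (r_JPY − r_USD) = 0.0904 − 0.0442 = 0.0462
F* = 152.52 · e^(0.0462 × 240/360) = 152.52 · e^0.030800 = 152.52 × 1.031279 = 157.2907
Market 151.14 < fair 157.2907: forward underpriced → reverse cash-and-carry (short spot, go long the forward).
At maturity, profit = |F_mkt − F*| = |151.14 − 157.2907| = 6.15 per USD (in JPY)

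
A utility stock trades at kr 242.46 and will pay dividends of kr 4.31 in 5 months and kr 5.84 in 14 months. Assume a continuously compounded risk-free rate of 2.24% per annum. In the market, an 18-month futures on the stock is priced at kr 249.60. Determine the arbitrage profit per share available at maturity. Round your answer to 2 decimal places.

PV(dividends) I = 4.31·e^(−0.0224·5/12) + 5.84·e^(−0.0224·14/12) = 9.9593
Fair futures F* = (S − I)·e^(rT) = (242.46 − 9.9593)·e^0.033600 = 232.5007 × 1.034171 = 240.4455
Market kr 249.60 > fair 240.4455: forward overpriced → cash-and-carry (borrow at r, buy the stock and collect the dividends, short the forward).
Profit at T = |F_mkt − F*| = |249.60 − 240.4455| = kr 9.15 per share

kr 9.15 per share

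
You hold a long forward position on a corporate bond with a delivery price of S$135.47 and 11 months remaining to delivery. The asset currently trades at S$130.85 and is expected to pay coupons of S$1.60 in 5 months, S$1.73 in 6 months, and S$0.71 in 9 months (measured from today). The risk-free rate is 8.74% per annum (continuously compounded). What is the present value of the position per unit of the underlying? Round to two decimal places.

S$1.95

PV(remaining coupons) I = 1.60·e^(−0.0874·5/12) + 1.73·e^(−0.0874·6/12) + 0.71·e^(−0.0874·9/12) = 3.8638
Current forward F = (S − I)·e^(rT) = (130.85 − 3.8638)·e^(0.0874·11/12) = 126.9862 × 1.083413 = 137.5785
Value (long) = (F − K)·e^(−rT) = (137.5785 − 135.47) × 0.923009 = 1.9462
Value = S$1.95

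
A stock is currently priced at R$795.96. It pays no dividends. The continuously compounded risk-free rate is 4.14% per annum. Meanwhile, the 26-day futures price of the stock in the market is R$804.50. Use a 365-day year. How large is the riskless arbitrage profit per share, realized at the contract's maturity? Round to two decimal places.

R$6.19 per share

Fair futures: F* = S·e^(carry·T), with carry = r = 0.0414
F* = 795.96 · e^(0.0414 × 26/365) = 795.96 · e^0.002949 = 795.96 × 1.002953 = R$798.3105
Market R$804.50 > fair R$798.3105: forward overpriced → cash-and-carry (buy spot, short the forward).
At maturity, profit = |F_mkt − F*| = |804.50 − 798.3105| = R$6.19 per share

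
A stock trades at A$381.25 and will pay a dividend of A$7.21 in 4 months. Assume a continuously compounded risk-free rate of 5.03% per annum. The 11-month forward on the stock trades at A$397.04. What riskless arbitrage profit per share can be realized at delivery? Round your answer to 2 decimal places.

A$5.22 per share

PV(dividends) I = 7.21·e^(−0.0503·4/12) = 7.0901
Fair forward F* = (S − I)·e^(rT) = (381.25 − 7.0901)·e^0.046108 = 374.1599 × 1.047188 = 391.8158
Market A$397.04 > fair 391.8158: forward overpriced → cash-and-carry (borrow at r, buy the stock and collect the dividends, short the forward).
Profit at T = |F_mkt − F*| = |397.04 − 391.8158| = A$5.22 per share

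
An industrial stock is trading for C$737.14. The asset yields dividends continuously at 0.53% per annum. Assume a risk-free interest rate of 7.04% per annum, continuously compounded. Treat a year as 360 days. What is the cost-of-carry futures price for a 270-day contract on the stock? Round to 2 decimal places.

F = S·e^((r − q)T) = 737.14 · e^((0.0704 − 0.0053) × 270/360)
= 737.14 · e^0.048825 = 737.14 × 1.050037
F = C$774.02

C$774.02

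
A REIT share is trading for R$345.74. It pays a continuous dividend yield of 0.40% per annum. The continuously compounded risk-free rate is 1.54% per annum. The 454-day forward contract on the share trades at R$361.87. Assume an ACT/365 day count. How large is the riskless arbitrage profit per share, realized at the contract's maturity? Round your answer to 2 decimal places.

R$11.19 per share

Fair forward: F* = S·e^(carry·T), with carry = (r − q) = 0.0154 − 0.0040 = 0.0114
F* = 345.74 · e^(0.0114 × 454/365) = 345.74 · e^0.014180 = 345.74 × 1.014281 = R$350.6775
Market R$361.87 > fair R$350.6775: forward overpriced → cash-and-carry (buy spot, short the forward).
At maturity, profit = |F_mkt − F*| = |361.87 − 350.6775| = R$11.19 per share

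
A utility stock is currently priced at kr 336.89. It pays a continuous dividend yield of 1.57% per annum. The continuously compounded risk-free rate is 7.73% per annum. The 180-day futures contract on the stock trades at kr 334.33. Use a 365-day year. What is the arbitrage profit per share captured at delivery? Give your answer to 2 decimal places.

kr 12.95 per share

Fair futures: F* = S·e^(carry·T), with carry = (r − q) = 0.0773 − 0.0157 = 0.0616
F* = 336.89 · e^(0.0616 × 180/365) = 336.89 · e^0.030378 = 336.89 × 1.030844 = kr 347.2810
Market kr 334.33 < fair kr 347.2810: forward underpriced → reverse cash-and-carry (short spot, go long the forward).
At maturity, profit = |F_mkt − F*| = |334.33 − 347.2810| = kr 12.95 per share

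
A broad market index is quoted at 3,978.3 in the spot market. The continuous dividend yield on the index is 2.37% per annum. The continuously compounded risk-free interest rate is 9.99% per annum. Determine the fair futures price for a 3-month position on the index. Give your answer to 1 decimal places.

F = S·e^((r − q)T) = 3978.3 · e^((0.0999 − 0.0237) × 3/12)
= 3978.3 · e^0.019050 = 3978.3 × 1.019233
F = 4,054.8

4,054.8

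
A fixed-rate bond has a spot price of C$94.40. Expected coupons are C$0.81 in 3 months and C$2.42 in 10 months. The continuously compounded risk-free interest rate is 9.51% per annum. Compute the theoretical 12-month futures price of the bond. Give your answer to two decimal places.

PV(coupons) I = 0.81·e^(−0.0951·3/12) + 2.42·e^(−0.0951·10/12)
I = 0.7910 + 2.2356 = 3.0266
F = (S − I)·e^(rT) = (94.40 − 3.0266) · e^(0.0951·12/12)
= 91.3734 · e^0.095100 = 91.3734 × 1.099769 = C$100.49

C$100.49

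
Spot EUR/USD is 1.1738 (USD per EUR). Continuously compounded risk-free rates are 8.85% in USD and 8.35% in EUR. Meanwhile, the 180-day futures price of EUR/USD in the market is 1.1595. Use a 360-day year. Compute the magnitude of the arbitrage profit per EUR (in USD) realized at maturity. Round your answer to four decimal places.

0.0172 per EUR (in USD)

Fair futures: F* = S·e^(carry·T), with carry = (r_USD − r_EUR) = 0.0885 − 0.0835 = 0.0050
F* = 1.1738 · e^(0.0050 × 180/360) = 1.1738 · e^0.002500 = 1.1738 × 1.002503 = 1.1767
Market 1.1595 < fair 1.1767: forward underpriced → reverse cash-and-carry (short spot, go long the forward).
At maturity, profit = |F_mkt − F*| = |1.1595 − 1.1767| = 0.0172 per EUR (in USD)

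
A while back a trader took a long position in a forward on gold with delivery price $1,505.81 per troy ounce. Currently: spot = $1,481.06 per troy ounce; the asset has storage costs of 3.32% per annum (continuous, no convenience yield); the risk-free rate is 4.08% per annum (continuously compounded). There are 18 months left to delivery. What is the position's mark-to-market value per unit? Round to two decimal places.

Current fair forward for the remaining 18 months: F = S·e^((r + u)·T), (r + u) = 0.0408 + 0.0332 = 0.0740
F = 1481.06 · e^(0.0740 × 18/12) = 1481.06 × 1.11739491 = 1654.9289
Value of long forward = (F − K)·e^(−rT) = (1654.9289 − 1505.81) · e^(−0.0408·18/12)
= 149.1189 × 0.94063509 = 140.27

$140.27 per troy ounce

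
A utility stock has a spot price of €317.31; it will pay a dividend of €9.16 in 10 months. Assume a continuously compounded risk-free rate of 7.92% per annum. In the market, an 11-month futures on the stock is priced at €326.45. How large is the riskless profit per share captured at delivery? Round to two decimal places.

PV(dividends) I = 9.16·e^(−0.0792·10/12) = 8.5750
Fair futures F* = (S − I)·e^(rT) = (317.31 − 8.5750)·e^0.072600 = 308.7350 × 1.075300 = 331.9827
Market €326.45 < fair 331.9827: forward underpriced → reverse cash-and-carry (short the stock, invest proceeds at r, pay the dividends, go long the forward).
Profit at T = |F_mkt − F*| = |326.45 − 331.9827| = €5.53 per share

€5.53 per share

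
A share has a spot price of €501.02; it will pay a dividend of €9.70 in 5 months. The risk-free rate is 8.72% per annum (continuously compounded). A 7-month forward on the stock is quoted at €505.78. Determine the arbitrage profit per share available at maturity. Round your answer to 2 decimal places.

€11.54 per share

PV(dividends) I = 9.70·e^(−0.0872·5/12) = 9.3539
Fair forward F* = (S − I)·e^(rT) = (501.02 − 9.3539)·e^0.050867 = 491.6661 × 1.052183 = 517.3227
Market €505.78 < fair 517.3227: forward underpriced → reverse cash-and-carry (short the stock, invest proceeds at r, pay the dividends, go long the forward).
Profit at T = |F_mkt − F*| = |505.78 − 517.3227| = €11.54 per share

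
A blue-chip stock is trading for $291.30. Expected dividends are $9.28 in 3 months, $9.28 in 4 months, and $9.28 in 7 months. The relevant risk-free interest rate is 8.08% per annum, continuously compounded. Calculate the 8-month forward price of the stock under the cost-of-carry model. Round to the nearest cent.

$278.95

PV(dividends) I = 9.28·e^(−0.0808·3/12) + 9.28·e^(−0.0808·4/12) + 9.28·e^(−0.0808·7/12)
I = 9.0944 + 9.0334 + 8.8528 = 26.9806
F = (S − I)·e^(rT) = (291.30 − 26.9806) · e^(0.0808·8/12)
= 264.3194 · e^0.053867 = 264.3194 × 1.055344 = $278.95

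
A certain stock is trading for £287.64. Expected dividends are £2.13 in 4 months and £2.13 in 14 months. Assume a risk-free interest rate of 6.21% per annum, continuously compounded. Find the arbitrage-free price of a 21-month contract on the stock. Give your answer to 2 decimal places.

PV(dividends) I = 2.13·e^(−0.0621·4/12) + 2.13·e^(−0.0621·14/12)
I = 2.0864 + 1.9811 = 4.0675
F = (S − I)·e^(rT) = (287.64 − 4.0675) · e^(0.0621·21/12)
= 283.5725 · e^0.108675 = 283.5725 × 1.114800 = £316.13

£316.13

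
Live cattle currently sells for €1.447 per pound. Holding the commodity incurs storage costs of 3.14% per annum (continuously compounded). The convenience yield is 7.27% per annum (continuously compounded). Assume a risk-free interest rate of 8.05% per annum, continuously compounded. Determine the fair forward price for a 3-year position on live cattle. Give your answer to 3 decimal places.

€1.628 per pound

Net carry = r + u − y = 0.0805 + 0.0314 − 0.0727 = 0.0392
F = S·e^((r+u−y)T) = 1.447 · e^(0.0392 × 3) = 1.447 · e^0.117600
= 1.447 × 1.124794 = €1.628 per pound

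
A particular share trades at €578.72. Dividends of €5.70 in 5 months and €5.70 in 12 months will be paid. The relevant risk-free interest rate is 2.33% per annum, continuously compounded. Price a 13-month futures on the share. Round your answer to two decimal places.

PV(dividends) I = 5.70·e^(−0.0233·5/12) + 5.70·e^(−0.0233·12/12)
I = 5.6449 + 5.5687 = 11.2136
F = (S − I)·e^(rT) = (578.72 − 11.2136) · e^(0.0233·13/12)
= 567.5064 · e^0.025242 = 567.5064 × 1.025563 = €582.01

€582.01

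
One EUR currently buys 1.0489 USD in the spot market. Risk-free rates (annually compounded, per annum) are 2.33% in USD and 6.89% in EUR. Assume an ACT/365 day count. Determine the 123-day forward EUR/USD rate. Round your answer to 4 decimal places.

1.0336

By covered interest parity, F = S · (1+r_USD)^T / (1+r_EUR)^T
= 1.0489 × 1.007792 / 1.022707 = 1.0489 × 0.985416
F = 1.0336 USD per EUR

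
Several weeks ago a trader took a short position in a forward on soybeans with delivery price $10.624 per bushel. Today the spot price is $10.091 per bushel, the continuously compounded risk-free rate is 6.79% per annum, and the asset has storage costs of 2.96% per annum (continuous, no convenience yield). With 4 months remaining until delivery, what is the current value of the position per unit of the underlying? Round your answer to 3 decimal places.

Current fair forward for the remaining 4 months: F = S·e^((r + u)·T), (r + u) = 0.0679 + 0.0296 = 0.0975
F = 10.091 · e^(0.0975 × 4/12) = 10.091 × 1.033034 = 10.4243
Value of long forward = (F − K)·e^(−rT) = (10.4243 − 10.624) · e^(−0.0679·4/12)
= -0.1997 × 0.977621 = -0.195
Short position value = −(long value) = $0.195

$0.195 per bushel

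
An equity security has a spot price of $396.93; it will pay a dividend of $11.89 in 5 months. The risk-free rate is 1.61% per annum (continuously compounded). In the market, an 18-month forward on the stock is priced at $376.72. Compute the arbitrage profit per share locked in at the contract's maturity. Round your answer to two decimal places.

$17.81 per share

PV(dividends) I = 11.89·e^(−0.0161·5/12) = 11.8105
Fair forward F* = (S − I)·e^(rT) = (396.93 − 11.8105)·e^0.024150 = 385.1195 × 1.024444 = 394.5334
Market $376.72 < fair 394.5334: forward underpriced → reverse cash-and-carry (short the stock, invest proceeds at r, pay the dividends, go long the forward).
Profit at T = |F_mkt − F*| = |376.72 − 394.5334| = $17.81 per share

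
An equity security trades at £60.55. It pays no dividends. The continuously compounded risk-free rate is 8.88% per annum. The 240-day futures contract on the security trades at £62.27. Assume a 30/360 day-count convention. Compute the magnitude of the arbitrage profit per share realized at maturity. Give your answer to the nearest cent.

£1.97 per share

Fair futures: F* = S·e^(carry·T), with carry = r = 0.0888
F* = 60.55 · e^(0.0888 × 240/360) = 60.55 · e^0.059200 = 60.55 × 1.060987 = £64.2428
Market £62.27 < fair £64.2428: forward underpriced → reverse cash-and-carry (short spot, go long the forward).
At maturity, profit = |F_mkt − F*| = |62.27 − 64.2428| = £1.97 per share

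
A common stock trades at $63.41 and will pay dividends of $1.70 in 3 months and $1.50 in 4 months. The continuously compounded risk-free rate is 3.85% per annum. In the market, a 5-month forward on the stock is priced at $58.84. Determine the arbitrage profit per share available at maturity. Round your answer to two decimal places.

PV(dividends) I = 1.70·e^(−0.0385·3/12) + 1.50·e^(−0.0385·4/12) = 3.1646
Fair forward F* = (S − I)·e^(rT) = (63.41 − 3.1646)·e^0.016042 = 60.2454 × 1.016171 = 61.2196
Market $58.84 < fair 61.2196: forward underpriced → reverse cash-and-carry (short the stock, invest proceeds at r, pay the dividends, go long the forward).
Profit at T = |F_mkt − F*| = |58.84 − 61.2196| = $2.38 per share

$2.38 per share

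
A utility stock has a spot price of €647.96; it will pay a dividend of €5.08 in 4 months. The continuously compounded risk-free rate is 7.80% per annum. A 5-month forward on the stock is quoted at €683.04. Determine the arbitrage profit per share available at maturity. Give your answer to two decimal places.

PV(dividends) I = 5.08·e^(−0.0780·4/12) = 4.9496
Fair forward F* = (S − I)·e^(rT) = (647.96 − 4.9496)·e^0.032500 = 643.0104 × 1.033034 = 664.2516
Market €683.04 > fair 664.2516: forward overpriced → cash-and-carry (borrow at r, buy the stock and collect the dividends, short the forward).
Profit at T = |F_mkt − F*| = |683.04 − 664.2516| = €18.79 per share

€18.79 per share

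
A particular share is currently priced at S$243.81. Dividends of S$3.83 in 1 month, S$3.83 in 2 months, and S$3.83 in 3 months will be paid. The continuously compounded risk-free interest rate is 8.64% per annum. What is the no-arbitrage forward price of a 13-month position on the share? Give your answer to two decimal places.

PV(dividends) I = 3.83·e^(−0.0864·1/12) + 3.83·e^(−0.0864·2/12) + 3.83·e^(−0.0864·3/12)
I = 3.8025 + 3.7752 + 3.7482 = 11.3259
F = (S − I)·e^(rT) = (243.81 − 11.3259) · e^(0.0864·13/12)
= 232.4841 · e^0.093600 = 232.4841 × 1.098120 = S$255.30

S$255.30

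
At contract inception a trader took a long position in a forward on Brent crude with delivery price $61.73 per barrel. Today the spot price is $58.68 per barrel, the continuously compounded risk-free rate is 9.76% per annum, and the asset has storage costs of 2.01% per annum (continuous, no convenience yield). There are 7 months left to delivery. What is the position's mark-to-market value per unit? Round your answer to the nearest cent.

Current fair forward for the remaining 7 months: F = S·e^((r + u)·T), (r + u) = 0.0976 + 0.0201 = 0.1177
F = 58.68 · e^(0.1177 × 7/12) = 58.68 × 1.071070 = 62.8504
Value of long forward = (F − K)·e^(−rT) = (62.8504 − 61.73) · e^(−0.0976·7/12)
= 1.1204 × 0.944657 = 1.06

$1.06 per barrel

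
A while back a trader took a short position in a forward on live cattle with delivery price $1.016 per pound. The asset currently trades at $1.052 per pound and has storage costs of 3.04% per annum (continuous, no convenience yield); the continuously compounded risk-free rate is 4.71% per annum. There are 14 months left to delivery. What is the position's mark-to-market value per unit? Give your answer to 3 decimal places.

Current fair forward for the remaining 14 months: F = S·e^((r + u)·T), (r + u) = 0.0471 + 0.0304 = 0.0775
F = 1.052 · e^(0.0775 × 14/12) = 1.052 × 1.094630 = 1.1516
Value of long forward = (F − K)·e^(−rT) = (1.1516 − 1.016) · e^(−0.0471·14/12)
= 0.1356 × 0.946532 = 0.128
Short position value = −(long value) = -$0.128

-$0.128 per pound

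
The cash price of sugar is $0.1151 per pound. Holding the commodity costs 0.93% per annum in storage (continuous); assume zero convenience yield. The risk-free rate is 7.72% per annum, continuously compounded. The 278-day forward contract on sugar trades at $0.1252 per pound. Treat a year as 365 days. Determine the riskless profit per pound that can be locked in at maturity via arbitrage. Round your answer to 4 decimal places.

Fair forward: F* = S·e^(carry·T), with carry = (r + u) = 0.0772 + 0.0093 = 0.0865
F* = 0.1151 · e^(0.0865 × 278/365) = 0.1151 · e^0.065882 = 0.1151 × 1.068101 = $0.1229
Market $0.1252 > fair $0.1229: forward overpriced → cash-and-carry (buy spot, short the forward).
At maturity, profit = |F_mkt − F*| = |0.1252 − 0.1229| = $0.0023 per pound

$0.0023 per pound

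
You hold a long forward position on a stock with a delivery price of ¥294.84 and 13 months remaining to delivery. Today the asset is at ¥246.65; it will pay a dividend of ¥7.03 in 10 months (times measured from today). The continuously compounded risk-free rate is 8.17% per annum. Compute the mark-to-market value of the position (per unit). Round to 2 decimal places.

-¥29.78

PV(remaining dividends) I = 7.03·e^(−0.0817·10/12) = 6.5673
Current forward F = (S − I)·e^(rT) = (246.65 − 6.5673)·e^(0.0817·13/12) = 240.0827 × 1.092543 = 262.3007
Value (long) = (F − K)·e^(−rT) = (262.3007 − 294.84) × 0.915295 = -29.7831
Value = -¥29.78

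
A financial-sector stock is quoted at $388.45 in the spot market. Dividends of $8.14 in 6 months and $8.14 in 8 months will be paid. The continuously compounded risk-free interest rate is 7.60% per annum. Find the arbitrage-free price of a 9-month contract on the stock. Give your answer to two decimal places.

PV(dividends) I = 8.14·e^(−0.0760·6/12) + 8.14·e^(−0.0760·8/12)
I = 7.8365 + 7.7378 = 15.5743
F = (S − I)·e^(rT) = (388.45 − 15.5743) · e^(0.0760·9/12)
= 372.8757 · e^0.057000 = 372.8757 × 1.058656 = $394.75

$394.75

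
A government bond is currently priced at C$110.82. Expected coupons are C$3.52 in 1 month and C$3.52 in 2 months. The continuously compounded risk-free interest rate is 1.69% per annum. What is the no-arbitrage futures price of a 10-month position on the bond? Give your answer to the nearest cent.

C$105.27

PV(coupons) I = 3.52·e^(−0.0169·1/12) + 3.52·e^(−0.0169·2/12)
I = 3.5150 + 3.5101 = 7.0251
F = (S − I)·e^(rT) = (110.82 − 7.0251) · e^(0.0169·10/12)
= 103.7949 · e^0.014083 = 103.7949 × 1.014183 = C$105.27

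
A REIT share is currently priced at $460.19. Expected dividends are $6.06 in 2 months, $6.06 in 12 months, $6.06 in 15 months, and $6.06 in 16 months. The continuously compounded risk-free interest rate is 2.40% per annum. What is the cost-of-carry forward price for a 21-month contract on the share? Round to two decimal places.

$455.21

PV(dividends) I = 6.06·e^(−0.0240·2/12) + 6.06·e^(−0.0240·12/12) + 6.06·e^(−0.0240·15/12) + 6.06·e^(−0.0240·16/12)
I = 6.0358 + 5.9163 + 5.8809 + 5.8691 = 23.7021
F = (S − I)·e^(rT) = (460.19 − 23.7021) · e^(0.0240·21/12)
= 436.4879 · e^0.042000 = 436.4879 × 1.042894 = $455.21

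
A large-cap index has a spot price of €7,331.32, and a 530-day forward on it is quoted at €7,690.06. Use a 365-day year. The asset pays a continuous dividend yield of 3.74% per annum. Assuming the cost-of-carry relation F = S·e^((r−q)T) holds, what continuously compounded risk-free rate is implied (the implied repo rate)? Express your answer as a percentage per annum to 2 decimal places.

7.03%

From F = S·e^((r−q)T): (r − q) = ln(F/S)/T
ln(7690.06/7331.32) = ln(1.048933) = 0.047773
(r − q) = 0.047773 / (530/365) = 0.032900
r = ln(F/S)/T + q = 0.032900 + 0.0374 = 0.070300
r = 7.03%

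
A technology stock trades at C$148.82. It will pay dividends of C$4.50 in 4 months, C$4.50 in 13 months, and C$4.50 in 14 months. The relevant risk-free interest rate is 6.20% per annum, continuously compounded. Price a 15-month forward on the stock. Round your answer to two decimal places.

PV(dividends) I = 4.50·e^(−0.0620·4/12) + 4.50·e^(−0.0620·13/12) + 4.50·e^(−0.0620·14/12)
I = 4.4080 + 4.2077 + 4.1860 = 12.8017
F = (S − I)·e^(rT) = (148.82 − 12.8017) · e^(0.0620·15/12)
= 136.0183 · e^0.077500 = 136.0183 × 1.080582 = C$146.98

C$146.98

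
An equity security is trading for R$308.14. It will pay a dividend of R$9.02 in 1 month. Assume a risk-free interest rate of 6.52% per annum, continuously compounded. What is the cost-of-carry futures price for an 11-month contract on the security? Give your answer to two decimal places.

PV(dividends) I = 9.02·e^(−0.0652·1/12)
I = 8.9711
F = (S − I)·e^(rT) = (308.14 − 8.9711) · e^(0.0652·11/12)
= 299.1689 · e^0.059767 = 299.1689 × 1.061589 = R$317.59

R$317.59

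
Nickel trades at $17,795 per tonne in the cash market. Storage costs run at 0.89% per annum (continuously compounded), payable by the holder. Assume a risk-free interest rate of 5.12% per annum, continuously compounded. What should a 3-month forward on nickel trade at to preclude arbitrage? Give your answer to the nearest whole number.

$18,064 per tonne

Net carry = r + u − y = 0.0512 + 0.0089 − 0.0000 = 0.0601
F = S·e^((r+u−y)T) = 17795 · e^(0.0601 × 3/12) = 17795 · e^0.015025
= 17795 × 1.015138 = $18,064 per tonne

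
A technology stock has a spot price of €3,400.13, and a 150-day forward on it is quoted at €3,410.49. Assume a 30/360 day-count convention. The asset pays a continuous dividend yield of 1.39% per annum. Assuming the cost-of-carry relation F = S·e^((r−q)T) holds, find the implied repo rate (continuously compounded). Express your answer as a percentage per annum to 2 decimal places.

2.12%

From F = S·e^((r−q)T): (r − q) = ln(F/S)/T
ln(3410.49/3400.13) = ln(1.003047) = 0.003042
(r − q) = 0.003042 / (150/360) = 0.007301
r = ln(F/S)/T + q = 0.007301 + 0.0139 = 0.021201
r = 2.12%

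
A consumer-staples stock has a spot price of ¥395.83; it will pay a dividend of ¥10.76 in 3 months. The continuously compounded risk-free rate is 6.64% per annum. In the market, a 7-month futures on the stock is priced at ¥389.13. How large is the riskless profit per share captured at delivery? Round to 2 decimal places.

PV(dividends) I = 10.76·e^(−0.0664·3/12) = 10.5829
Fair futures F* = (S − I)·e^(rT) = (395.83 − 10.5829)·e^0.038733 = 385.2471 × 1.039493 = 400.4617
Market ¥389.13 < fair 400.4617: forward underpriced → reverse cash-and-carry (short the stock, invest proceeds at r, pay the dividends, go long the forward).
Profit at T = |F_mkt − F*| = |389.13 − 400.4617| = ¥11.33 per share

¥11.33 per share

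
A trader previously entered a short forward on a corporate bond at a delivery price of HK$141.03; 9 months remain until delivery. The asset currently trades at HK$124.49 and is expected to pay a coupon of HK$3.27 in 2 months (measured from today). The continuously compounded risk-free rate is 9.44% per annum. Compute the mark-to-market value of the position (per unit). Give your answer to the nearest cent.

HK$10.12

PV(remaining coupons) I = 3.27·e^(−0.0944·2/12) = 3.2190
Current forward F = (S − I)·e^(rT) = (124.49 − 3.2190)·e^(0.0944·9/12) = 121.2710 × 1.073367 = 130.1683
Value (long) = (F − K)·e^(−rT) = (130.1683 − 141.03) × 0.931648 = -10.1193
Short position value = −(long value) = HK$10.12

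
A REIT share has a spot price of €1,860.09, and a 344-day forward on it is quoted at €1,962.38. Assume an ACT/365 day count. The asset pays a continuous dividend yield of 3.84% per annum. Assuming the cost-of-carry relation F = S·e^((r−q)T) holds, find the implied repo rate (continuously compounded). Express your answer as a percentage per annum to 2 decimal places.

9.52%

From F = S·e^((r−q)T): (r − q) = ln(F/S)/T
ln(1962.38/1860.09) = ln(1.054992) = 0.053533
(r − q) = 0.053533 / (344/365) = 0.056801
r = ln(F/S)/T + q = 0.056801 + 0.0384 = 0.095201
r = 9.52%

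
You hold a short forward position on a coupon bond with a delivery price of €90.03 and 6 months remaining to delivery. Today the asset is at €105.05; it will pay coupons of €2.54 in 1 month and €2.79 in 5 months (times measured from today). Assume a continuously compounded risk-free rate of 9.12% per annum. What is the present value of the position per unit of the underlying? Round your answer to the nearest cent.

-€13.83

PV(remaining coupons) I = 2.54·e^(−0.0912·1/12) + 2.79·e^(−0.0912·5/12) = 5.2067
Current forward F = (S − I)·e^(rT) = (105.05 − 5.2067)·e^(0.0912·6/12) = 99.8433 × 1.046656 = 104.5016
Value (long) = (F − K)·e^(−rT) = (104.5016 − 90.03) × 0.955424 = 13.8265
Short position value = −(long value) = -€13.83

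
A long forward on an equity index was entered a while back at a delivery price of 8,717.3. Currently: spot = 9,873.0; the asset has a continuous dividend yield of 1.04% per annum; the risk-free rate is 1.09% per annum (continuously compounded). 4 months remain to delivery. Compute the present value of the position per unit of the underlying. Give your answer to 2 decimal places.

Current fair forward for the remaining 4 months: F = S·e^((r − q)·T), (r − q) = 0.0109 − 0.0104 = 0.0005
F = 9873.0 · e^(0.0005 × 4/12) = 9873.0 × 1.00016668 = 9874.6456
Value of long forward = (F − K)·e^(−rT) = (9874.6456 − 8717.3) · e^(−0.0109·4/12)
= 1157.3456 × 0.99637326 = 1153.15

1153.15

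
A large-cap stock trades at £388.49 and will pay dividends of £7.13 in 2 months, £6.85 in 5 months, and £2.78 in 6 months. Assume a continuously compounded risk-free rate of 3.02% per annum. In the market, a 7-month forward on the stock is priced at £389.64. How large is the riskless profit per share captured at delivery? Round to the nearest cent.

PV(dividends) I = 7.13·e^(−0.0302·2/12) + 6.85·e^(−0.0302·5/12) + 2.78·e^(−0.0302·6/12) = 16.5969
Fair forward F* = (S − I)·e^(rT) = (388.49 − 16.5969)·e^0.017617 = 371.8931 × 1.017773 = 378.5028
Market £389.64 > fair 378.5028: forward overpriced → cash-and-carry (borrow at r, buy the stock and collect the dividends, short the forward).
Profit at T = |F_mkt − F*| = |389.64 − 378.5028| = £11.14 per share

£11.14 per share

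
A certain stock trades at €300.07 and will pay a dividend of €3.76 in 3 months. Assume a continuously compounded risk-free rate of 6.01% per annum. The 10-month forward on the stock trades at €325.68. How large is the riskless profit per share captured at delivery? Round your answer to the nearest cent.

€14.09 per share

PV(dividends) I = 3.76·e^(−0.0601·3/12) = 3.7039
Fair forward F* = (S − I)·e^(rT) = (300.07 − 3.7039)·e^0.050083 = 296.3661 × 1.051358 = 311.5869
Market €325.68 > fair 311.5869: forward overpriced → cash-and-carry (borrow at r, buy the stock and collect the dividends, short the forward).
Profit at T = |F_mkt − F*| = |325.68 − 311.5869| = €14.09 per share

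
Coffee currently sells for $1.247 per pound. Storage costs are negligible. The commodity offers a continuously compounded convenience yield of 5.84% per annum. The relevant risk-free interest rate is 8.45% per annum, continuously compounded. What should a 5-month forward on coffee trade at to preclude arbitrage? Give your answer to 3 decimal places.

$1.261 per pound

Net carry = r + u − y = 0.0845 + 0.0000 − 0.0584 = 0.0261
F = S·e^((r+u−y)T) = 1.247 · e^(0.0261 × 5/12) = 1.247 · e^0.010875
= 1.247 × 1.010934 = $1.261 per pound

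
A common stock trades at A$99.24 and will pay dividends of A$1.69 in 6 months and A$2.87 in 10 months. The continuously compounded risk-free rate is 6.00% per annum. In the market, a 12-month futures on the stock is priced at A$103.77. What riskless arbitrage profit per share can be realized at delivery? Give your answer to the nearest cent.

A$3.03 per share

PV(dividends) I = 1.69·e^(−0.0600·6/12) + 2.87·e^(−0.0600·10/12) = 4.3701
Fair futures F* = (S − I)·e^(rT) = (99.24 − 4.3701)·e^0.060000 = 94.8699 × 1.061837 = 100.7364
Market A$103.77 > fair 100.7364: forward overpriced → cash-and-carry (borrow at r, buy the stock and collect the dividends, short the forward).
Profit at T = |F_mkt − F*| = |103.77 − 100.7364| = A$3.03 per share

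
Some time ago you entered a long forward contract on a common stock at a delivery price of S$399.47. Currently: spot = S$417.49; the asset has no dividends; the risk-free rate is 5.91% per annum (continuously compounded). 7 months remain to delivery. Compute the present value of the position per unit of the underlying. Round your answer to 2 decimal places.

S$31.56

Current fair forward for the remaining 7 months: F = S·e^(r·T), r = 0.0591
F = 417.49 · e^(0.0591 × 7/12) = 417.49 × 1.035076 = 432.1339
Value of long forward = (F − K)·e^(−rT) = (432.1339 − 399.47) · e^(−0.0591·7/12)
= 32.6639 × 0.966112 = 31.56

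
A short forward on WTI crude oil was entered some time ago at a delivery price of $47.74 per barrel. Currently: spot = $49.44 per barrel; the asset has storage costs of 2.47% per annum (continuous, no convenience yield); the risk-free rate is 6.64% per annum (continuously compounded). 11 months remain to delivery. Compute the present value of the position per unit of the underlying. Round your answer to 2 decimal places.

Current fair forward for the remaining 11 months: F = S·e^((r + u)·T), (r + u) = 0.0664 + 0.0247 = 0.0911
F = 49.44 · e^(0.0911 × 11/12) = 49.44 × 1.087094 = 53.7459
Value of long forward = (F − K)·e^(−rT) = (53.7459 − 47.74) · e^(−0.0664·11/12)
= 6.0059 × 0.940949 = 5.65
Short position value = −(long value) = -$5.65

-$5.65 per barrel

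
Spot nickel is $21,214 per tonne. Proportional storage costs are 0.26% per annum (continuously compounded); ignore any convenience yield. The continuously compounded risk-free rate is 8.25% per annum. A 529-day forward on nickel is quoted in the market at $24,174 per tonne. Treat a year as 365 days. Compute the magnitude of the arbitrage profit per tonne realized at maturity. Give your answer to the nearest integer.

$175 per tonne

Fair forward: F* = S·e^(carry·T), with carry = (r + u) = 0.0825 + 0.0026 = 0.0851
F* = 21214 · e^(0.0851 × 529/365) = 21214 · e^0.123337 = 21214 × 1.131266 = $23998.6769
Market $24174 > fair $23998.6769: forward overpriced → cash-and-carry (buy spot, short the forward).
At maturity, profit = |F_mkt − F*| = |24174 − 23998.6769| = $175 per tonne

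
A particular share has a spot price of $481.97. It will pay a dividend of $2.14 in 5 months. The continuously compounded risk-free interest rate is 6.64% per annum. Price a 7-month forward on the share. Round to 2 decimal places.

PV(dividends) I = 2.14·e^(−0.0664·5/12)
I = 2.0816
F = (S − I)·e^(rT) = (481.97 − 2.0816) · e^(0.0664·7/12)
= 479.8884 · e^0.038733 = 479.8884 × 1.039493 = $498.84

$498.84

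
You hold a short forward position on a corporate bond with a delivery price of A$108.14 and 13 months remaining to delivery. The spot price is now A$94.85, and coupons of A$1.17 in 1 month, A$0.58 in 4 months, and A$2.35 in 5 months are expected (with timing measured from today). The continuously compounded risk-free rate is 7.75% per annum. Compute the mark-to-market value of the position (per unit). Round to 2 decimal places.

PV(remaining coupons) I = 1.17·e^(−0.0775·1/12) + 0.58·e^(−0.0775·4/12) + 2.35·e^(−0.0775·5/12) = 4.0030
Current forward F = (S − I)·e^(rT) = (94.85 − 4.0030)·e^(0.0775·13/12) = 90.8470 × 1.087584 = 98.8037
Value (long) = (F − K)·e^(−rT) = (98.8037 − 108.14) × 0.919470 = -8.5844
Short position value = −(long value) = A$8.58

A$8.58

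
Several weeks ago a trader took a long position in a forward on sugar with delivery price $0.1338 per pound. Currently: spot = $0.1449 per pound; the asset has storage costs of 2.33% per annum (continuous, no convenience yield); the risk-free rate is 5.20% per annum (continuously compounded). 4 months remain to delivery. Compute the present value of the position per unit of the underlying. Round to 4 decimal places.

$0.0145 per pound

Current fair forward for the remaining 4 months: F = S·e^((r + u)·T), (r + u) = 0.0520 + 0.0233 = 0.0753
F = 0.1449 · e^(0.0753 × 4/12) = 0.1449 × 1.025418 = 0.1486
Value of long forward = (F − K)·e^(−rT) = (0.1486 − 0.1338) · e^(−0.0520·4/12)
= 0.0148 × 0.982816 = 0.0145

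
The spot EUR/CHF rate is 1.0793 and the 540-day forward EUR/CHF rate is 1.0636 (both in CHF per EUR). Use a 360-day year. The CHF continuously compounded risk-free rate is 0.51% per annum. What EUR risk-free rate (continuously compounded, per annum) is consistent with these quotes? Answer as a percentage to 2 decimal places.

1.49%

F = S·e^((r_CHF − r_EUR)T) ⇒ r_EUR = r_CHF − ln(F/S)/T
ln(1.0636/1.0793) = -0.014653; /(540/360) = -0.009769
r_EUR = 0.0051 + 0.009769 = 0.014869
r_EUR = 1.49%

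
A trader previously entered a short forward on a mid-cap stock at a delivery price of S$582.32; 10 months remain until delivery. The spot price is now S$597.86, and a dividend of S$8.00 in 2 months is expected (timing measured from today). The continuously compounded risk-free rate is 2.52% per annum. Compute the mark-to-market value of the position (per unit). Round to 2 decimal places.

-S$19.67

PV(remaining dividends) I = 8.00·e^(−0.0252·2/12) = 7.9665
Current forward F = (S − I)·e^(rT) = (597.86 − 7.9665)·e^(0.0252·10/12) = 589.8935 × 1.021222 = 602.4122
Value (long) = (F − K)·e^(−rT) = (602.4122 − 582.32) × 0.979219 = 19.6747
Short position value = −(long value) = -S$19.67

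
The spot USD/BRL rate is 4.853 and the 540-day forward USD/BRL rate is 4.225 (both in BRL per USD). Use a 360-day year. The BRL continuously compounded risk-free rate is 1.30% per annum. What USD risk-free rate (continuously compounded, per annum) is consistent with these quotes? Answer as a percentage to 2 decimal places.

F = S·e^((r_BRL − r_USD)T) ⇒ r_USD = r_BRL − ln(F/S)/T
ln(4.225/4.853) = -0.138578; /(540/360) = -0.092385
r_USD = 0.0130 + 0.092385 = 0.105385
r_USD = 10.54%

10.54%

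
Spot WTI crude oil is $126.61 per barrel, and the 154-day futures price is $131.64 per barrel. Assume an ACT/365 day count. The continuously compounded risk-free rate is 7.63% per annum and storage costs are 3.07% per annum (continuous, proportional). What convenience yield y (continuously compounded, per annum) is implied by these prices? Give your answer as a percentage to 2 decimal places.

1.47%

F = S·e^((r+u−y)T) ⇒ (r+u−y) = ln(F/S)/T
ln(131.64/126.61) = 0.038959; /T ⇒ 0.092338
y = r + u − ln(F/S)/T = 0.0763 + 0.0307 − 0.092338 = 0.014662
y = 1.47%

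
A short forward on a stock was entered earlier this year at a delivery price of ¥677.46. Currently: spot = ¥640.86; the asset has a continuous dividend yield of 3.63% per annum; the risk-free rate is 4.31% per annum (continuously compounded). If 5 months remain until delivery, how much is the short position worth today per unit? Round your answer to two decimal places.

Current fair forward for the remaining 5 months: F = S·e^((r − q)·T), (r − q) = 0.0431 − 0.0363 = 0.0068
F = 640.86 · e^(0.0068 × 5/12) = 640.86 × 1.002837 = 642.6781
Value of long forward = (F − K)·e^(−rT) = (642.6781 − 677.46) · e^(−0.0431·5/12)
= -34.7819 × 0.982202 = -34.16
Short position value = −(long value) = ¥34.16

¥34.16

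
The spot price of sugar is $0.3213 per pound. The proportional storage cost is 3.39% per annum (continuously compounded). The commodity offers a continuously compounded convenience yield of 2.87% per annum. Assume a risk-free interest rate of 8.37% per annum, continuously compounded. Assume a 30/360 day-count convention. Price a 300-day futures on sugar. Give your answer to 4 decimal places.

Net carry = r + u − y = 0.0837 + 0.0339 − 0.0287 = 0.0889
F = S·e^((r+u−y)T) = 0.3213 · e^(0.0889 × 300/360) = 0.3213 · e^0.074083
= 0.3213 × 1.076896 = $0.3460 per pound

$0.3460 per pound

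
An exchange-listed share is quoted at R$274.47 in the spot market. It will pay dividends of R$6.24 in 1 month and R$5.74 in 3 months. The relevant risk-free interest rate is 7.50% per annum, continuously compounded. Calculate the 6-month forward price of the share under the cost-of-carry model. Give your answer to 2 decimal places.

R$272.67

PV(dividends) I = 6.24·e^(−0.0750·1/12) + 5.74·e^(−0.0750·3/12)
I = 6.2011 + 5.6334 = 11.8345
F = (S − I)·e^(rT) = (274.47 − 11.8345) · e^(0.0750·6/12)
= 262.6355 · e^0.037500 = 262.6355 × 1.038212 = R$272.67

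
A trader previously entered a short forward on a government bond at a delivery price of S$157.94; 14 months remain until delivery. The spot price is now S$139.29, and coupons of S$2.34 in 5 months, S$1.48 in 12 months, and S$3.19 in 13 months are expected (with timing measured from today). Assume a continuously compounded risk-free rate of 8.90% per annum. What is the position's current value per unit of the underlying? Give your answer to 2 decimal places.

PV(remaining coupons) I = 2.34·e^(−0.0890·5/12) + 1.48·e^(−0.0890·12/12) + 3.19·e^(−0.0890·13/12) = 6.5056
Current forward F = (S − I)·e^(rT) = (139.29 − 6.5056)·e^(0.0890·14/12) = 132.7844 × 1.109416 = 147.3131
Value (long) = (F − K)·e^(−rT) = (147.3131 − 157.94) × 0.901376 = -9.5788
Short position value = −(long value) = S$9.58

S$9.58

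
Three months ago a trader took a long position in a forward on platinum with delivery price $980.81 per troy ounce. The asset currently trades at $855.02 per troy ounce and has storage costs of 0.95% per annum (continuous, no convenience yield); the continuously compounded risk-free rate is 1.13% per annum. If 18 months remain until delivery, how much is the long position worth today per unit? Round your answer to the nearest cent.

Current fair forward for the remaining 18 months: F = S·e^((r + u)·T), (r + u) = 0.0113 + 0.0095 = 0.0208
F = 855.02 · e^(0.0208 × 18/12) = 855.02 × 1.031692 = 882.1173
Value of long forward = (F − K)·e^(−rT) = (882.1173 − 980.81) · e^(−0.0113·18/12)
= -98.6927 × 0.983193 = -97.03

-$97.03 per troy ounce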